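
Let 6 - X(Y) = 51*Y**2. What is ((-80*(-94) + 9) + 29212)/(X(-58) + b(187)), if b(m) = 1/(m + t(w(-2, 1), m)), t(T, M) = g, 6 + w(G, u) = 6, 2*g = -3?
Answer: -13630911/63648016 ≈ -0.21416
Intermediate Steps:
g = -3/2 (g = (1/2)*(-3) = -3/2 ≈ -1.5000)
w(G, u) = 0 (w(G, u) = -6 + 6 = 0)
t(T, M) = -3/2
X(Y) = 6 - 51*Y**2
b(m) = 1/(-3/2 + m) (b(m) = 1/(m - 3/2) = 1/(-3/2 + m))
((-80*(-94) + 9) + 29212)/(X(-58) + b(187)) = ((-80*(-94) + 9) + 29212)/((6 - 51*(-58)**2) + 2/(-3 + 2*187)) = ((7520 + 9) + 29212)/((6 - 51*3364) + 2/(-3 + 374)) = (7529 + 29212)/((6 - 171564) + 2/371) = 36741/(-171558 + 2*(1/371)) = 36741/(-171558 + 2/371) = 36741/(-63648016/371) = 36741*(-371/63648016) = -13630911/63648016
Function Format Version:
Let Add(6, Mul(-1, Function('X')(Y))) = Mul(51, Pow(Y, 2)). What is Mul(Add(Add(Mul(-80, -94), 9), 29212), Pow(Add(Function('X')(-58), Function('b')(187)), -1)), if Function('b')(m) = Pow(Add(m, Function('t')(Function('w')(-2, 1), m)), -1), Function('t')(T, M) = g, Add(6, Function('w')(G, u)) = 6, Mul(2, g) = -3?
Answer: Rational(-13630911, 63648016) ≈ -0.21416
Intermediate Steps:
g = Rational(-3, 2) (g = Mul(Rational(1, 2), -3) = Rational(-3, 2) ≈ -1.5000)
Function('w')(G, u) = 0 (Function('w')(G, u) = Add(-6, 6) = 0)
Function('t')(T, M) = Rational(-3, 2)
Function('X')(Y) = Add(6, Mul(-51, Pow(Y, 2))) (Function('X')(Y) = Add(6, Mul(-1, Mul(51, Pow(Y, 2)))) = Add(6, Mul(-51, Pow(Y, 2))))
Function('b')(m) = Pow(Add(Rational(-3, 2), m), -1) (Function('b')(m) = Pow(Add(m, Rational(-3, 2)), -1) = Pow(Add(Rational(-3, 2), m), -1))
Mul(Add(Add(Mul(-80, -94), 9), 29212), Pow(Add(Function('X')(-58), Function('b')(187)), -1)) = Mul(Add(Add(Mul(-80, -94), 9), 29212), Pow(Add(Add(6, Mul(-51, Pow(-58, 2))), Mul(2, Pow(Add(-3, Mul(2, 187)), -1))), -1)) = Mul(Add(Add(7520, 9), 29212), Pow(Add(Add(6, Mul(-51, 3364)), Mul(2, Pow(Add(-3, 374), -1))), -1)) = Mul(Add(7529, 29212), Pow(Add(Add(6, -171564), Mul(2, Pow(371, -1))), -1)) = Mul(36741, Pow(Add(-171558, Mul(2, Rational(1, 371))), -1)) = Mul(36741, Pow(Add(-171558, Rational(2, 371)), -1)) = Mul(36741, Pow(Rational(-63648016, 371), -1)) = Mul(36741, Rational(-371, 63648016)) = Rational(-13630911, 63648016)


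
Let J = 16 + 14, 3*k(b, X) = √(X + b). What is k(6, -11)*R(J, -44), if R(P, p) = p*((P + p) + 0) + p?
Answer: 572*I*√5/3 ≈ 426.34*I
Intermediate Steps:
k(b, X) = √(X + b)/3
J = 30
R(P, p) = p + p*(P + p) (R(P, p) = p*(P + p) + p = p + p*(P + p))
k(6, -11)*R(J, -44) = (√(-11 + 6)/3)*(-44*(1 + 30 - 44)) = (√(-5)/3)*(-44*(-13)) = ((I*√5)/3)*572 = (I*√5/3)*572 = 572*I*√5/3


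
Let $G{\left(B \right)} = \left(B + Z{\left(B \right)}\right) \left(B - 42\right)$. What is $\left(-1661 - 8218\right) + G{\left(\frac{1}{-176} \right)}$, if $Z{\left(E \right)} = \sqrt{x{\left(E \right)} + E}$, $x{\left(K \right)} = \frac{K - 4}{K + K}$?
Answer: $- \frac{306004511}{30976} - \frac{7393 \sqrt{682429}}{7744} \approx -10667.0$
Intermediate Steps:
$x{\left(K \right)} = \frac{-4 + K}{2 K}$
$Z{\left(E \right)} = \sqrt{E + \frac{-4 + E}{2 E}}$ ($Z{\left(E \right)} = \sqrt{\frac{-4 + E}{2 E} + E} = \sqrt{E + \frac{-4 + E}{2 E}}$)
$G{\left(B \right)} = \left(-42 + B\right) \left(B + \frac{\sqrt{2 - \frac{8}{B} + 4 B}}{2}\right)$ ($G{\left(B \right)} = \left(B + \frac{\sqrt{2 - \frac{8}{B} + 4 B}}{2}\right) \left(B - 42\right) = \left(B + \frac{\sqrt{2 - \frac{8}{B} + 4 B}}{2}\right) \left(-42 + B\right) = \left(-42 + B\right) \left(B + \frac{\sqrt{2 - \frac{8}{B} + 4 B}}{2}\right)$)
$\left(-1661 - 8218\right) + G{\left(\frac{1}{-176} \right)} = \left(-1661 - 8218\right) + \left(\left(\frac{1}{-176}\right)^{2} - \frac{42}{-176} - 21 \sqrt{2 - \frac{8}{\frac{1}{-176}} + \frac{4}{-176}} + \frac{\sqrt{2 - \frac{8}{\frac{1}{-176}} + \frac{4}{-176}}}{2 \left(-176\right)}\right) = -9879 + \left(\left(- \frac{1}{176}\right)^{2} - - \frac{21}{88} - 21 \sqrt{2 - \frac{8}{- \frac{1}{176}} + 4 \left(- \frac{1}{176}\right)} + \frac{1}{2} \left(- \frac{1}{176}\right) \sqrt{2 - \frac{8}{- \frac{1}{176}} + 4 \left(- \frac{1}{176}\right)}\right) = -9879 + \left(\frac{1}{30976} + \frac{21}{88} - 21 \sqrt{2 - -1408 - \frac{1}{44}} + \frac{1}{2} \left(- \frac{1}{176}\right) \sqrt{2 - -1408 - \frac{1}{44}}\right) = -9879 + \left(\frac{1}{30976} + \frac{21}{88} - 21 \sqrt{2 + 1408 - \frac{1}{44}} + \frac{1}{2} \left(- \frac{1}{176}\right) \sqrt{2 + 1408 - \frac{1}{44}}\right) = -9879 + \left(\frac{1}{30976} + \frac{21}{88} - 21 \sqrt{\frac{62039}{44}} + \frac{1}{2} \left(- \frac{1}{176}\right) \sqrt{\frac{62039}{44}}\right) = -9879 + \left(\frac{1}{30976} + \frac{21}{88} - 21 \frac{\sqrt{682429}}{22} + \frac{1}{2} \left(- \frac{1}{176}\right) \frac{\sqrt{682429}}{22}\right) = -9879 + \left(\frac{1}{30976} + \frac{21}{88} - \frac{21 \sqrt{682429}}{22} - \frac{\sqrt{682429}}{7744}\right) = -9879 + \left(\frac{7393}{30976} - \frac{7393 \sqrt{682429}}{7744}\right) = - \frac{306004511}{30976} - \frac{7393 \sqrt{682429}}{7744}$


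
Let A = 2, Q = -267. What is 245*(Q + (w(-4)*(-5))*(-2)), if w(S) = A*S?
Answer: -85015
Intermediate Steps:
w(S) = 2*S
245*(Q + (w(-4)*(-5))*(-2)) = 245*(-267 + ((2*(-4))*(-5))*(-2)) = 245*(-267 - 8*(-5)*(-2)) = 245*(-267 + 40*(-2)) = 245*(-267 - 80) = 245*(-347) = -85015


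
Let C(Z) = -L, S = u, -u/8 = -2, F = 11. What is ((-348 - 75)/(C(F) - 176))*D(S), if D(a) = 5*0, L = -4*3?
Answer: 0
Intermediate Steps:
u = 16 (u = -8*(-2) = 16)
S = 16
L = -12
C(Z) = 12 (C(Z) = -1*(-12) = 12)
D(a) = 0
((-348 - 75)/(C(F) - 176))*D(S) = ((-348 - 75)/(12 - 176))*0 = -423/(-164)*0 = -423*(-1/164)*0 = (423/164)*0 = 0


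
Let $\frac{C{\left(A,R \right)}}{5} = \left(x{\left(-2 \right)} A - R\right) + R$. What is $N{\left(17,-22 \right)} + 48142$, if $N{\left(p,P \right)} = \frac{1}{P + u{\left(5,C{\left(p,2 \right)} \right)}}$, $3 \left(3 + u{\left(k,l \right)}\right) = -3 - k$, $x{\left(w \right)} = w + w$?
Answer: $\frac{3995783}{83} \approx 48142.0$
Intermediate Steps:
$x{\left(w \right)} = 2 w$
$C{\left(A,R \right)} = - 20 A$ ($C{\left(A,R \right)} = 5 \left(\left(2 \left(-2\right) A - R\right) + R\right) = 5 \left(\left(- 4 A - R\right) + R\right) = 5 \left(\left(- R - 4 A\right) + R\right) = 5 \left(- 4 A\right) = - 20 A$)
$u{\left(k,l \right)} = -4 - \frac{k}{3}$ ($u{\left(k,l \right)} = -3 + \frac{-3 - k}{3} = -3 - \left(1 + \frac{k}{3}\right) = -4 - \frac{k}{3}$)
$N{\left(p,P \right)} = \frac{1}{- \frac{17}{3} + P}$ ($N{\left(p,P \right)} = \frac{1}{P - \frac{17}{3}} = \frac{1}{- \frac{17}{3} + P}$)
$N{\left(17,-22 \right)} + 48142 = \frac{3}{-17 + 3 \left(-22\right)} + 48142 = \frac{3}{-17 - 66} + 48142 = \frac{3}{-83} + 48142 = 3 \left(- \frac{1}{83}\right) + 48142 = - \frac{3}{83} + 48142 = \frac{3995783}{83}$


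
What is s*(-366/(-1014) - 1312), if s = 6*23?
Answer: -30590046/169 ≈ -1.8101e+5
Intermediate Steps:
s = 138
s*(-366/(-1014) - 1312) = 138*(-366/(-1014) - 1312) = 138*(-366*(-1/1014) - 1312) = 138*(61/169 - 1312) = 138*(-221667/169) = -30590046/169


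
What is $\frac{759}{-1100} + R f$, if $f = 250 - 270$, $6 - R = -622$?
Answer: $- \frac{1256069}{100} \approx -12561.0$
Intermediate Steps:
$R = 628$ ($R = 6 - -622 = 6 + 622 = 628$)
$f = -20$
$\frac{759}{-1100} + R f = \frac{759}{-1100} + 628 \left(-20\right) = 759 \left(- \frac{1}{1100}\right) - 12560 = - \frac{69}{100} - 12560 = - \frac{1256069}{100}$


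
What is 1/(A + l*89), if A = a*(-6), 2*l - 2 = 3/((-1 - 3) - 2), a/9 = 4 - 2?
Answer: -4/165 ≈ -0.024242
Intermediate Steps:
a = 18 (a = 9*(4 - 2) = 9*2 = 18)
l = 3/4 (l = 1 + (3/((-1 - 3) - 2))/2 = 1 + (3/(-4 - 2))/2 = 1 + (3/(-6))/2 = 1 + (3*(-1/6))/2 = 1 + (1/2)*(-1/2) = 1 - 1/4 = 3/4 ≈ 0.75000)
A = -108 (A = 18*(-6) = -108)
1/(A + l*89) = 1/(-108 + (3/4)*89) = 1/(-108 + 267/4) = 1/(-165/4) = -4/165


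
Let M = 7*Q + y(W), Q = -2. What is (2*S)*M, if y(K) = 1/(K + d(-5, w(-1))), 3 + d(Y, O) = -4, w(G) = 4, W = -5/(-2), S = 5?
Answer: -1280/9 ≈ -142.22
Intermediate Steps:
W = 5/2 (W = -5*(-1/2) = 5/2 ≈ 2.5000)
d(Y, O) = -7 (d(Y, O) = -3 - 4 = -7)
y(K) = 1/(-7 + K) (y(K) = 1/(K - 7) = 1/(-7 + K))
M = -128/9 (M = 7*(-2) + 1/(-7 + 5/2) = -14 + 1/(-9/2) = -14 - 2/9 = -128/9 ≈ -14.222)
(2*S)*M = (2*5)*(-128/9) = 10*(-128/9) = -1280/9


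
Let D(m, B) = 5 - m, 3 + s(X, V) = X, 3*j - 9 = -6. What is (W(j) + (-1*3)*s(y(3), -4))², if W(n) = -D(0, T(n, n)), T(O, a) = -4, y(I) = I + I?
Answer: 196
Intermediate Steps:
y(I) = 2*I
j = 1 (j = 3 + (⅓)*(-6) = 3 - 2 = 1)
s(X, V) = -3 + X
W(n) = -5 (W(n) = -(5 - 1*0) = -(5 + 0) = -1*5 = -5)
(W(j) + (-1*3)*s(y(3), -4))² = (-5 + (-1*3)*(-3 + 2*3))² = (-5 - 3*(-3 + 6))² = (-5 - 3*3)² = (-5 - 9)² = (-14)² = 196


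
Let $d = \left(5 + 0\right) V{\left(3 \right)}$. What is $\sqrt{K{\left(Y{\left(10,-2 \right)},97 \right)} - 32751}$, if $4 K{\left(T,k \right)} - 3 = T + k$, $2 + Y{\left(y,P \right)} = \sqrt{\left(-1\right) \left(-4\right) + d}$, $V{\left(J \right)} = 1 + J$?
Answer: $\frac{\sqrt{-130906 + 2 \sqrt{6}}}{2} \approx 180.9 i$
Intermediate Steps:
$d = 20$ ($d = \left(5 + 0\right) \left(1 + 3\right) = 5 \cdot 4 = 20$)
$Y{\left(y,P \right)} = -2 + 2 \sqrt{6}$ ($Y{\left(y,P \right)} = -2 + \sqrt{\left(-1\right) \left(-4\right) + 20} = -2 + \sqrt{4 + 20} = -2 + \sqrt{24} = -2 + 2 \sqrt{6}$)
$K{\left(T,k \right)} = \frac{3}{4} + \frac{T}{4} + \frac{k}{4}$ ($K{\left(T,k \right)} = \frac{3}{4} + \frac{T + k}{4} = \frac{3}{4} + \left(\frac{T}{4} + \frac{k}{4}\right) = \frac{3}{4} + \frac{T}{4} + \frac{k}{4}$)
$\sqrt{K{\left(Y{\left(10,-2 \right)},97 \right)} - 32751} = \sqrt{\left(\frac{3}{4} + \frac{-2 + 2 \sqrt{6}}{4} + \frac{1}{4} \cdot 97\right) - 32751} = \sqrt{\left(\frac{3}{4} - \left(\frac{1}{2} - \frac{\sqrt{6}}{2}\right) + \frac{97}{4}\right) - 32751} = \sqrt{\left(\frac{49}{2} + \frac{\sqrt{6}}{2}\right) - 32751} = \sqrt{- \frac{65453}{2} + \frac{\sqrt{6}}{2}}$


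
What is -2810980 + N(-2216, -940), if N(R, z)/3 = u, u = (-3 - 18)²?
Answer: -2809657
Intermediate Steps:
u = 441 (u = (-21)² = 441)
N(R, z) = 1323 (N(R, z) = 3*441 = 1323)
-2810980 + N(-2216, -940) = -2810980 + 1323 = -2809657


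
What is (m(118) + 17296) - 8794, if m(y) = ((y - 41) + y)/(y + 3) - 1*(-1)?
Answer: 1029058/121 ≈ 8504.6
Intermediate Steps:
m(y) = 1 + (-41 + 2*y)/(3 + y) (m(y) = ((-41 + y) + y)/(3 + y) + 1 = (-41 + 2*y)/(3 + y) + 1 = 1 + (-41 + 2*y)/(3 + y))
(m(118) + 17296) - 8794 = ((-38 + 3*118)/(3 + 118) + 17296) - 8794 = ((-38 + 354)/121 + 17296) - 8794 = ((1/121)*316 + 17296) - 8794 = (316/121 + 17296) - 8794 = 2093132/121 - 8794 = 1029058/121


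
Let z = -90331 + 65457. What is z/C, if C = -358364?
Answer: 12437/179182 ≈ 0.069410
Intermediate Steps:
z = -24874
z/C = -24874/(-358364) = -24874*(-1/358364) = 12437/179182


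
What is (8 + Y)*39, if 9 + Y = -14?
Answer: -585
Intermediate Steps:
Y = -23 (Y = -9 - 14 = -23)
(8 + Y)*39 = (8 - 23)*39 = -15*39 = -585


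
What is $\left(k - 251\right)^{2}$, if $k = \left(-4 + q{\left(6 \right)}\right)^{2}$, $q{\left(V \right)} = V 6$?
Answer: $597529$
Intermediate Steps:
$q{\left(V \right)} = 6 V$
$k = 1024$ ($k = \left(-4 + 6 \cdot 6\right)^{2} = \left(-4 + 36\right)^{2} = 32^{2} = 1024$)
$\left(k - 251\right)^{2} = \left(1024 - 251\right)^{2} = 773^{2} = 597529$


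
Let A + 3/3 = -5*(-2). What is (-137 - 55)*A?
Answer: -1728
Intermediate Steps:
A = 9 (A = -1 - 5*(-2) = -1 + 10 = 9)
(-137 - 55)*A = (-137 - 55)*9 = -192*9 = -1728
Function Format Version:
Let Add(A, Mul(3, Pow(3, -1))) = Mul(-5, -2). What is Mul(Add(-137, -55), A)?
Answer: -1728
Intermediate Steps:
A = 9 (A = Add(-1, Mul(-5, -2)) = Add(-1, 10) = 9)
Mul(Add(-137, -55), A) = Mul(Add(-137, -55), 9) = Mul(-192, 9) = -1728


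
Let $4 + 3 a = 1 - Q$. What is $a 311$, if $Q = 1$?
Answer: $- \frac{1244}{3} \approx -414.67$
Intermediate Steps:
$a = - \frac{4}{3}$ ($a = - \frac{4}{3} + \frac{1 - 1}{3} = - \frac{4}{3} + \frac{1}{3} \cdot 0 = - \frac{4}{3} + 0 = - \frac{4}{3} \approx -1.3333$)
$a 311 = \left(- \frac{4}{3}\right) 311 = - \frac{1244}{3}$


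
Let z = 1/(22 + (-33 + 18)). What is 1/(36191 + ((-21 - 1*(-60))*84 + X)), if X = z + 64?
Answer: 7/276718 ≈ 2.5297e-5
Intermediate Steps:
z = ⅐ (z = 1/(22 - 15) = 1/7 = ⅐ ≈ 0.14286)
X = 449/7 (X = ⅐ + 64 = 449/7 ≈ 64.143)
1/(36191 + ((-21 - 1*(-60))*84 + X)) = 1/(36191 + ((-21 - 1*(-60))*84 + 449/7)) = 1/(36191 + ((-21 + 60)*84 + 449/7)) = 1/(36191 + (39*84 + 449/7)) = 1/(36191 + (3276 + 449/7)) = 1/(36191 + 23381/7) = 1/(276718/7) = 7/276718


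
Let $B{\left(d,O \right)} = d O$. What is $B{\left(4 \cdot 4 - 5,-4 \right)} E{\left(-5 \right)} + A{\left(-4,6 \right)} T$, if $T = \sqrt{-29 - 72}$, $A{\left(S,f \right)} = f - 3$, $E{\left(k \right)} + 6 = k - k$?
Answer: $264 + 3 i \sqrt{101} \approx 264.0 + 30.15 i$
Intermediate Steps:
$B{\left(d,O \right)} = O d$
$E{\left(k \right)} = -6$ ($E{\left(k \right)} = -6 + \left(k - k\right) = -6 + 0 = -6$)
$A{\left(S,f \right)} = -3 + f$ ($A{\left(S,f \right)} = f - 3 = -3 + f$)
$T = i \sqrt{101}$ ($T = \sqrt{-101} = i \sqrt{101} \approx 10.05 i$)
$B{\left(4 \cdot 4 - 5,-4 \right)} E{\left(-5 \right)} + A{\left(-4,6 \right)} T = - 4 \left(4 \cdot 4 - 5\right) \left(-6\right) + \left(-3 + 6\right) i \sqrt{101} = - 4 \left(16 - 5\right) \left(-6\right) + 3 i \sqrt{101} = \left(-4\right) 11 \left(-6\right) + 3 i \sqrt{101} = \left(-44\right) \left(-6\right) + 3 i \sqrt{101} = 264 + 3 i \sqrt{101}$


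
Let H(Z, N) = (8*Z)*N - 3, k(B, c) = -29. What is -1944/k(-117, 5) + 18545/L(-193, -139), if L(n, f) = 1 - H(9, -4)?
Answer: 1105453/8468 ≈ 130.54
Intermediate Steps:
H(Z, N) = -3 + 8*N*Z (H(Z, N) = 8*N*Z - 3 = -3 + 8*N*Z)
L(n, f) = 292 (L(n, f) = 1 - (-3 + 8*(-4)*9) = 1 - (-3 - 288) = 1 - 1*(-291) = 1 + 291 = 292)
-1944/k(-117, 5) + 18545/L(-193, -139) = -1944/(-29) + 18545/292 = -1944*(-1/29) + 18545*(1/292) = 1944/29 + 18545/292 = 1105453/8468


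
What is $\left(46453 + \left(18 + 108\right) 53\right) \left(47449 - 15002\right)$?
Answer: $1723941557$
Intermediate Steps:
$\left(46453 + \left(18 + 108\right) 53\right) \left(47449 - 15002\right) = \left(46453 + 126 \cdot 53\right) 32447 = \left(46453 + 6678\right) 32447 = 53131 \cdot 32447 = 1723941557$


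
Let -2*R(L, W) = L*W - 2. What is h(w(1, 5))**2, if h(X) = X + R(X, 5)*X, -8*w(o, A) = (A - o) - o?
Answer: 19881/16384 ≈ 1.2134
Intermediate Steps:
w(o, A) = -A/8 + o/4 (w(o, A) = -((A - o) - o)/8 = -(A - 2*o)/8 = -A/8 + o/4)
R(L, W) = 1 - L*W/2 (R(L, W) = -(L*W - 2)/2 = -(-2 + L*W)/2 = 1 - L*W/2)
h(X) = X + X*(1 - 5*X/2) (h(X) = X + (1 - 1/2*X*5)*X = X + (1 - 5*X/2)*X = X + X*(1 - 5*X/2))
h(w(1, 5))**2 = ((-1/8*5 + (1/4)*1)*(4 - 5*(-1/8*5 + (1/4)*1))/2)**2 = ((-5/8 + 1/4)*(4 - 5*(-5/8 + 1/4))/2)**2 = ((1/2)*(-3/8)*(4 - 5*(-3/8)))**2 = ((1/2)*(-3/8)*(4 + 15/8))**2 = ((1/2)*(-3/8)*(47/8))**2 = (-141/128)**2 = 19881/16384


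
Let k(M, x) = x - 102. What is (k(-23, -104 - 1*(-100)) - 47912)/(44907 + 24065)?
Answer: -24009/34486 ≈ -0.69620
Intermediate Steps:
k(M, x) = -102 + x
(k(-23, -104 - 1*(-100)) - 47912)/(44907 + 24065) = ((-102 + (-104 - 1*(-100))) - 47912)/(44907 + 24065) = ((-102 + (-104 + 100)) - 47912)/68972 = ((-102 - 4) - 47912)*(1/68972) = (-106 - 47912)*(1/68972) = -48018*1/68972 = -24009/34486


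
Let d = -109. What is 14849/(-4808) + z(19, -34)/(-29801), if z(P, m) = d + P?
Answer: -442082329/143283208 ≈ -3.0854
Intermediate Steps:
z(P, m) = -109 + P
14849/(-4808) + z(19, -34)/(-29801) = 14849/(-4808) + (-109 + 19)/(-29801) = 14849*(-1/4808) - 90*(-1/29801) = -14849/4808 + 90/29801 = -442082329/143283208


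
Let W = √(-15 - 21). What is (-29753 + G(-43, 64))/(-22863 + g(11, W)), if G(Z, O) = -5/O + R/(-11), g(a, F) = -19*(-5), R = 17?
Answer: 20947255/16028672 ≈ 1.3069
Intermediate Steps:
W = 6*I (W = √(-36) = 6*I ≈ 6.0*I)
g(a, F) = 95
G(Z, O) = -17/11 - 5/O (G(Z, O) = -5/O + 17/(-11) = -5/O + 17*(-1/11) = -5/O - 17/11 = -17/11 - 5/O)
(-29753 + G(-43, 64))/(-22863 + g(11, W)) = (-29753 + (-17/11 - 5/64))/(-22863 + 95) = (-29753 + (-17/11 - 5*1/64))/(-22768) = (-29753 + (-17/11 - 5/64))*(-1/22768) = (-29753 - 1143/704)*(-1/22768) = -20947255/704*(-1/22768) = 20947255/16028672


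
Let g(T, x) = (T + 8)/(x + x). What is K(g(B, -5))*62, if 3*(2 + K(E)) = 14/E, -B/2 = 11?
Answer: 248/3 ≈ 82.667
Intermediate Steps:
B = -22 (B = -2*11 = -22)
g(T, x) = (8 + T)/(2*x) (g(T, x) = (8 + T)/((2*x)) = (8 + T)*(1/(2*x)) = (8 + T)/(2*x))
K(E) = -2 + 14/(3*E) (K(E) = -2 + (14/E)/3 = -2 + 14/(3*E))
K(g(B, -5))*62 = (-2 + 14/(3*(((1/2)*(8 - 22)/(-5)))))*62 = (-2 + 14/(3*(((1/2)*(-1/5)*(-14)))))*62 = (-2 + 14/(3*(7/5)))*62 = (-2 + (14/3)*(5/7))*62 = (-2 + 10/3)*62 = (4/3)*62 = 248/3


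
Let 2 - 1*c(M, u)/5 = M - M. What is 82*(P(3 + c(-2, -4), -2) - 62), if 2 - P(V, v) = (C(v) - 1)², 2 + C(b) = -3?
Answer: -7872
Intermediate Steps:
C(b) = -5 (C(b) = -2 - 3 = -5)
c(M, u) = 10 (c(M, u) = 10 - 5*(M - M) = 10 - 5*0 = 10 + 0 = 10)
P(V, v) = -34 (P(V, v) = 2 - (-5 - 1)² = 2 - 1*(-6)² = 2 - 1*36 = 2 - 36 = -34)
82*(P(3 + c(-2, -4), -2) - 62) = 82*(-34 - 62) = 82*(-96) = -7872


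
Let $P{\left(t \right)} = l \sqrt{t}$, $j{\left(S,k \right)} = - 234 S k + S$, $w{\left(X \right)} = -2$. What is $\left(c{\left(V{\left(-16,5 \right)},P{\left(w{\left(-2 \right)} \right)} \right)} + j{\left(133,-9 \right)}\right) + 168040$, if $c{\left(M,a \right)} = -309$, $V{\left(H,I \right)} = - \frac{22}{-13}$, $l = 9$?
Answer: $447962$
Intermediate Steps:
$j{\left(S,k \right)} = S - 234 S k$ ($j{\left(S,k \right)} = - 234 S k + S = S - 234 S k$)
$P{\left(t \right)} = 9 \sqrt{t}$
$V{\left(H,I \right)} = \frac{22}{13}$ ($V{\left(H,I \right)} = \left(-22\right) \left(- \frac{1}{13}\right) = \frac{22}{13}$)
$\left(c{\left(V{\left(-16,5 \right)},P{\left(w{\left(-2 \right)} \right)} \right)} + j{\left(133,-9 \right)}\right) + 168040 = \left(-309 + 133 \left(1 - -2106\right)\right) + 168040 = \left(-309 + 133 \left(1 + 2106\right)\right) + 168040 = \left(-309 + 133 \cdot 2107\right) + 168040 = \left(-309 + 280231\right) + 168040 = 279922 + 168040 = 447962$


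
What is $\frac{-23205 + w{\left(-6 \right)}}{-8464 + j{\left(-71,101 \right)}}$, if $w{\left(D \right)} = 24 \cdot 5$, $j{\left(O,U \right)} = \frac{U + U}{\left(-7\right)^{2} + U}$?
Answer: $\frac{1731375}{634699} \approx 2.7279$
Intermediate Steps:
$j{\left(O,U \right)} = \frac{2 U}{49 + U}$
$w{\left(D \right)} = 120$
$\frac{-23205 + w{\left(-6 \right)}}{-8464 + j{\left(-71,101 \right)}} = \frac{-23205 + 120}{-8464 + 2 \cdot 101 \frac{1}{49 + 101}} = - \frac{23085}{-8464 + 2 \cdot 101 \cdot \frac{1}{150}} = - \frac{23085}{-8464 + \frac{101}{75}} = - \frac{23085}{- \frac{634699}{75}} = \left(-23085\right) \left(- \frac{75}{634699}\right) = \frac{1731375}{634699}$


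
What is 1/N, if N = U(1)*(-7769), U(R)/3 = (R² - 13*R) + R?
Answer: 1/256377 ≈ 3.9005e-6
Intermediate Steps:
U(R) = -36*R + 3*R² (U(R) = 3*((R² - 13*R) + R) = 3*(R² - 12*R) = -36*R + 3*R²)
N = 256377 (N = (3*1*(-12 + 1))*(-7769) = (3*1*(-11))*(-7769) = -33*(-7769) = 256377)
1/N = 1/256377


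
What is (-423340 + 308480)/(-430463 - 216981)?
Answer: 28715/161861 ≈ 0.17741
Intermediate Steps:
(-423340 + 308480)/(-430463 - 216981) = -114860/(-647444) = -114860*(-1/647444) = 28715/161861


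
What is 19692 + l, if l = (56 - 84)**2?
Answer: 20476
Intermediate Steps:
l = 784 (l = (-28)**2 = 784)
19692 + l = 19692 + 784 = 20476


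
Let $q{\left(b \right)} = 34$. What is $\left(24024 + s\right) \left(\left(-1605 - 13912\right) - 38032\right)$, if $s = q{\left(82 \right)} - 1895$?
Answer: $-1186806487$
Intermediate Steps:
$s = -1861$ ($s = 34 - 1895 = -1861$)
$\left(24024 + s\right) \left(\left(-1605 - 13912\right) - 38032\right) = \left(24024 - 1861\right) \left(\left(-1605 - 13912\right) - 38032\right) = 22163 \left(\left(-1605 - 13912\right) - 38032\right) = 22163 \left(-15517 - 38032\right) = 22163 \left(-53549\right) = -1186806487$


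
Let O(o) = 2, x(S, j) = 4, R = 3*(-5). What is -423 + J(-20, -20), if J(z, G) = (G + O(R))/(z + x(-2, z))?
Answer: -3375/8 ≈ -421.88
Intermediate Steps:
R = -15
J(z, G) = (2 + G)/(4 + z) (J(z, G) = (G + 2)/(z + 4) = (2 + G)/(4 + z))
-423 + J(-20, -20) = -423 + (2 - 20)/(4 - 20) = -423 - 18/(-16) = -423 - 1/16*(-18) = -423 + 9/8 = -3375/8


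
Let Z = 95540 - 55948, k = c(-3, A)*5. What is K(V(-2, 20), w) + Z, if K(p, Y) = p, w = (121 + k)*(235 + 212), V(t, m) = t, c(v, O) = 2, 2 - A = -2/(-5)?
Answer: 39590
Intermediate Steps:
A = 8/5 (A = 2 - (-2)/(-5) = 2 - (-2)*(-1)/5 = 2 - 1*⅖ = 2 - ⅖ = 8/5 ≈ 1.6000)
k = 10 (k = 2*5 = 10)
w = 58557 (w = (121 + 10)*(235 + 212) = 131*447 = 58557)
Z = 39592
K(V(-2, 20), w) + Z = -2 + 39592 = 39590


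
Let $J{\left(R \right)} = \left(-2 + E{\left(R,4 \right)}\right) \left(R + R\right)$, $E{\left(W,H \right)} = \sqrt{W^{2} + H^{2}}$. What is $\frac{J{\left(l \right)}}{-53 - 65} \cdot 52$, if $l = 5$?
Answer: $\frac{520}{59} - \frac{260 \sqrt{41}}{59} \approx -19.404$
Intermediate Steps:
$E{\left(W,H \right)} = \sqrt{H^{2} + W^{2}}$
$J{\left(R \right)} = 2 R \left(-2 + \sqrt{16 + R^{2}}\right)$ ($J{\left(R \right)} = \left(-2 + \sqrt{4^{2} + R^{2}}\right) \left(R + R\right) = \left(-2 + \sqrt{16 + R^{2}}\right) 2 R = 2 R \left(-2 + \sqrt{16 + R^{2}}\right)$)
$\frac{J{\left(l \right)}}{-53 - 65} \cdot 52 = \frac{2 \cdot 5 \left(-2 + \sqrt{16 + 5^{2}}\right)}{-53 - 65} \cdot 52 = \frac{2 \cdot 5 \left(-2 + \sqrt{16 + 25}\right)}{-118} \cdot 52 = 2 \cdot 5 \left(-2 + \sqrt{41}\right) \left(- \frac{1}{118}\right) 52 = \left(-20 + 10 \sqrt{41}\right) \left(- \frac{1}{118}\right) 52 = \left(\frac{10}{59} - \frac{5 \sqrt{41}}{59}\right) 52 = \frac{520}{59} - \frac{260 \sqrt{41}}{59}$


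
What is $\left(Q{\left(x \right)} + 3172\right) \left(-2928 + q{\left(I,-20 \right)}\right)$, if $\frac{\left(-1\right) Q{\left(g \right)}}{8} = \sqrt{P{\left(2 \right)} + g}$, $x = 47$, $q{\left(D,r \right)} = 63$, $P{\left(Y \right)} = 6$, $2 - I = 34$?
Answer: $-9087780 + 22920 \sqrt{53} \approx -8.9209 \cdot 10^{6}$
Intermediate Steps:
$I = -32$ ($I = 2 - 34 = -32$)
$Q{\left(g \right)} = - 8 \sqrt{6 + g}$
$\left(Q{\left(x \right)} + 3172\right) \left(-2928 + q{\left(I,-20 \right)}\right) = \left(- 8 \sqrt{6 + 47} + 3172\right) \left(-2928 + 63\right) = \left(- 8 \sqrt{53} + 3172\right) \left(-2865\right) = \left(3172 - 8 \sqrt{53}\right) \left(-2865\right) = -9087780 + 22920 \sqrt{53}$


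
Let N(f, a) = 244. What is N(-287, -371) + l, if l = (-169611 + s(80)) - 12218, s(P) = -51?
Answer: -181636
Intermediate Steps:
l = -181880 (l = (-169611 - 51) - 12218 = -169662 - 12218 = -181880)
N(-287, -371) + l = 244 - 181880 = -181636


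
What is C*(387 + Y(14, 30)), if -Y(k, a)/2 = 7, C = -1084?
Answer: -404332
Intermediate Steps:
Y(k, a) = -14 (Y(k, a) = -2*7 = -14)
C*(387 + Y(14, 30)) = -1084*(387 - 14) = -1084*373 = -404332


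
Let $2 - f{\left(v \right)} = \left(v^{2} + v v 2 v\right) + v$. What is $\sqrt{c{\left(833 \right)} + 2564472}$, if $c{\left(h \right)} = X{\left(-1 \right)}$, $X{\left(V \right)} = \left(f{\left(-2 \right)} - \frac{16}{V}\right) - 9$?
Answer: $\sqrt{2564495} \approx 1601.4$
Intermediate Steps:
$f{\left(v \right)} = 2 - v - v^{2} - 2 v^{3}$ ($f{\left(v \right)} = 2 - \left(\left(v^{2} + v v 2 v\right) + v\right) = 2 - \left(\left(v^{2} + v^{2} \cdot 2 v\right) + v\right) = 2 - \left(\left(v^{2} + 2 v^{2} v\right) + v\right) = 2 - \left(\left(v^{2} + 2 v^{3}\right) + v\right) = 2 - \left(v + v^{2} + 2 v^{3}\right) = 2 - v - v^{2} - 2 v^{3}$)
$X{\left(V \right)} = 7 - \frac{16}{V}$ ($X{\left(V \right)} = \left(\left(2 - -2 - \left(-2\right)^{2} - 2 \left(-2\right)^{3}\right) - \frac{16}{V}\right) - 9 = \left(\left(2 + 2 - 4 - -16\right) - \frac{16}{V}\right) - 9 = \left(\left(2 + 2 - 4 + 16\right) - \frac{16}{V}\right) - 9 = \left(16 - \frac{16}{V}\right) - 9 = 7 - \frac{16}{V}$)
$c{\left(h \right)} = 23$ ($c{\left(h \right)} = 7 - \frac{16}{-1} = 7 - -16 = 7 + 16 = 23$)
$\sqrt{c{\left(833 \right)} + 2564472} = \sqrt{23 + 2564472} = \sqrt{2564495}$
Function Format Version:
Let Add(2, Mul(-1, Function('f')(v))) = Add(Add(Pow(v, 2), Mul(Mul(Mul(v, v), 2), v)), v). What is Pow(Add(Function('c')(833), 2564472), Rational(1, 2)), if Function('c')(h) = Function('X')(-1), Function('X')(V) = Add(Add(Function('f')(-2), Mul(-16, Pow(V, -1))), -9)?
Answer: Pow(2564495, Rational(1, 2)) ≈ 1601.4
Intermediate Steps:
Function('f')(v) = Add(2, Mul(-1, v), Mul(-1, Pow(v, 2)), Mul(-2, Pow(v, 3))) (Function('f')(v) = Add(2, Mul(-1, Add(Add(Pow(v, 2), Mul(Mul(Mul(v, v), 2), v)), v))) = Add(2, Mul(-1, Add(Add(Pow(v, 2), Mul(Mul(Pow(v, 2), 2), v)), v))) = Add(2, Mul(-1, Add(Add(Pow(v, 2), Mul(Mul(2, Pow(v, 2)), v)), v))) = Add(2, Mul(-1, Add(Add(Pow(v, 2), Mul(2, Pow(v, 3))), v))) = Add(2, Mul(-1, Add(v, Pow(v, 2), Mul(2, Pow(v, 3))))) = Add(2, Add(Mul(-1, v), Mul(-1, Pow(v, 2)), Mul(-2, Pow(v, 3)))) = Add(2, Mul(-1, v), Mul(-1, Pow(v, 2)), Mul(-2, Pow(v, 3))))
Function('X')(V) = Add(7, Mul(-16, Pow(V, -1))) (Function('X')(V) = Add(Add(Add(2, Mul(-1, -2), Mul(-1, Pow(-2, 2)), Mul(-2, Pow(-2, 3))), Mul(-16, Pow(V, -1))), -9) = Add(Add(Add(2, 2, Mul(-1, 4), Mul(-2, -8)), Mul(-16, Pow(V, -1))), -9) = Add(Add(Add(2, 2, -4, 16), Mul(-16, Pow(V, -1))), -9) = Add(Add(16, Mul(-16, Pow(V, -1))), -9) = Add(7, Mul(-16, Pow(V, -1))))
Function('c')(h) = 23 (Function('c')(h) = Add(7, Mul(-16, Pow(-1, -1))) = Add(7, Mul(-16, -1)) = Add(7, 16) = 23)
Pow(Add(Function('c')(833), 2564472), Rational(1, 2)) = Pow(Add(23, 2564472), Rational(1, 2)) = Pow(2564495, Rational(1, 2))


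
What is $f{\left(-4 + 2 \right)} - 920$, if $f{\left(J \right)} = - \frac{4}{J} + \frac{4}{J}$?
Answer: $-920$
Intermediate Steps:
$f{\left(J \right)} = 0$
$f{\left(-4 + 2 \right)} - 920 = 0 - 920 = -920$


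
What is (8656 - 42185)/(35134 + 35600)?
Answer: -33529/70734 ≈ -0.47402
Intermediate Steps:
(8656 - 42185)/(35134 + 35600) = -33529/70734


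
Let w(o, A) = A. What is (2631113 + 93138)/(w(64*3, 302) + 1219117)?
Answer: 2724251/1219419 ≈ 2.2341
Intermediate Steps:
(2631113 + 93138)/(w(64*3, 302) + 1219117) = (2631113 + 93138)/(302 + 1219117) = 2724251/1219419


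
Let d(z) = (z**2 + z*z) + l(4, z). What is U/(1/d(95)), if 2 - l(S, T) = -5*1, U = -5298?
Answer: -95665986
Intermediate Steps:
l(S, T) = 7 (l(S, T) = 2 - (-5) = 2 - 1*(-5) = 2 + 5 = 7)
d(z) = 7 + 2*z**2 (d(z) = (z**2 + z*z) + 7 = (z**2 + z**2) + 7 = 2*z**2 + 7 = 7 + 2*z**2)
U/(1/d(95)) = -5298/(1/(7 + 2*95**2)) = -5298/(1/(7 + 2*9025)) = -5298/(1/(7 + 18050)) = -5298/(1/18057) = -5298/1/18057 = -5298*18057 = -95665986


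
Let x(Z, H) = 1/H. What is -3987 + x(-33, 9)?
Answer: -35882/9 ≈ -3986.9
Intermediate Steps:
-3987 + x(-33, 9) = -3987 + 1/9 = -3987 + ⅑ = -35882/9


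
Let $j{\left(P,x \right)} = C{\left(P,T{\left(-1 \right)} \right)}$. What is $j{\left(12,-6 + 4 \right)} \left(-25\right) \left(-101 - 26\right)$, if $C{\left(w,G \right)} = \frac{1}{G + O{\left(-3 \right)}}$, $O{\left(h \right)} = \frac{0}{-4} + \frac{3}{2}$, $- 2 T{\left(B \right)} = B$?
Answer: $\frac{3175}{2} \approx 1587.5$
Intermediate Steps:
$T{\left(B \right)} = - \frac{B}{2}$
$O{\left(h \right)} = \frac{3}{2}$ ($O{\left(h \right)} = 0 \left(- \frac{1}{4}\right) + 3 \cdot \frac{1}{2} = 0 + \frac{3}{2} = \frac{3}{2}$)
$C{\left(w,G \right)} = \frac{1}{\frac{3}{2} + G}$ ($C{\left(w,G \right)} = \frac{1}{G + \frac{3}{2}} = \frac{1}{\frac{3}{2} + G}$)
$j{\left(P,x \right)} = \frac{1}{2}$ ($j{\left(P,x \right)} = \frac{2}{3 + 2 \left(\left(- \frac{1}{2}\right) \left(-1\right)\right)} = \frac{2}{3 + 2 \cdot \frac{1}{2}} = \frac{2}{3 + 1} = \frac{2}{4} = 2 \cdot \frac{1}{4} = \frac{1}{2}$)
$j{\left(12,-6 + 4 \right)} \left(-25\right) \left(-101 - 26\right) = \frac{1}{2} \left(-25\right) \left(-101 - 26\right) = - \frac{25 \left(-101 - 26\right)}{2} = \left(- \frac{25}{2}\right) \left(-127\right) = \frac{3175}{2}$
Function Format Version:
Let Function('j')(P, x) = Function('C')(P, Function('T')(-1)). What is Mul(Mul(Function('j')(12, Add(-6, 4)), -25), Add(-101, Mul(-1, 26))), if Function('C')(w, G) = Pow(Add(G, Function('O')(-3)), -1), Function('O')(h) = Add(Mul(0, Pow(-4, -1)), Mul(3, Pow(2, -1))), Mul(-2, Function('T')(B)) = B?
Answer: Rational(3175, 2) ≈ 1587.5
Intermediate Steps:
Function('T')(B) = Mul(Rational(-1, 2), B)
Function('O')(h) = Rational(3, 2) (Function('O')(h) = Add(Mul(0, Rational(-1, 4)), Mul(3, Rational(1, 2))) = Add(0, Rational(3, 2)) = Rational(3, 2))
Function('C')(w, G) = Pow(Add(Rational(3, 2), G), -1) (Function('C')(w, G) = Pow(Add(G, Rational(3, 2)), -1) = Pow(Add(Rational(3, 2), G), -1))
Function('j')(P, x) = Rational(1, 2) (Function('j')(P, x) = Mul(2, Pow(Add(3, Mul(2, Mul(Rational(-1, 2), -1))), -1)) = Mul(2, Pow(Add(3, Mul(2, Rational(1, 2))), -1)) = Mul(2, Pow(Add(3, 1), -1)) = Mul(2, Pow(4, -1)) = Mul(2, Rational(1, 4)) = Rational(1, 2))
Mul(Mul(Function('j')(12, Add(-6, 4)), -25), Add(-101, Mul(-1, 26))) = Mul(Mul(Rational(1, 2), -25), Add(-101, Mul(-1, 26))) = Mul(Rational(-25, 2), Add(-101, -26)) = Mul(Rational(-25, 2), -127) = Rational(3175, 2)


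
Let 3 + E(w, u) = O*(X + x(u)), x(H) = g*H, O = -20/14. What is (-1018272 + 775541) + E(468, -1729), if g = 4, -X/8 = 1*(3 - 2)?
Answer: -1629898/7 ≈ -2.3284e+5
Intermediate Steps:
X = -8 (X = -8*(3 - 2) = -8 ≈ -8.0000)
O = -10/7 (O = -20*1/14 = -10/7 ≈ -1.4286)
x(H) = 4*H
E(w, u) = 59/7 - 40*u/7 (E(w, u) = -3 - 10*(-8 + 4*u)/7 = -3 + (80/7 - 40*u/7) = 59/7 - 40*u/7)
(-1018272 + 775541) + E(468, -1729) = (-1018272 + 775541) + (59/7 - 40/7*(-1729)) = -242731 + (59/7 + 9880) = -242731 + 69219/7 = -1629898/7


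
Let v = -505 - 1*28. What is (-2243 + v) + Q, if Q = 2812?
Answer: 36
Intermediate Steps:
v = -533 (v = -505 - 28 = -533)
(-2243 + v) + Q = (-2243 - 533) + 2812 = -2776 + 2812 = 36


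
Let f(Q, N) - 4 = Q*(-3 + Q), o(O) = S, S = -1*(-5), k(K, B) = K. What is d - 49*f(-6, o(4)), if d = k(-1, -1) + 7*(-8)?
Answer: -2899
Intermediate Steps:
S = 5
o(O) = 5
d = -57 (d = -1 + 7*(-8) = -1 - 56 = -57)
f(Q, N) = 4 + Q*(-3 + Q)
d - 49*f(-6, o(4)) = -57 - 49*(4 + (-6)**2 - 3*(-6)) = -57 - 49*(4 + 36 + 18) = -57 - 49*58 = -57 - 2842 = -2899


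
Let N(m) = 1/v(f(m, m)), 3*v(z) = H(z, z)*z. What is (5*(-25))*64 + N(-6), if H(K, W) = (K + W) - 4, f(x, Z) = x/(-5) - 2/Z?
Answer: -2576675/322 ≈ -8002.1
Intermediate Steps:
f(x, Z) = -2/Z - x/5 (f(x, Z) = x*(-⅕) - 2/Z = -x/5 - 2/Z = -2/Z - x/5)
H(K, W) = -4 + K + W
v(z) = z*(-4 + 2*z)/3 (v(z) = ((-4 + z + z)*z)/3 = ((-4 + 2*z)*z)/3 = (z*(-4 + 2*z))/3 = z*(-4 + 2*z)/3)
N(m) = 3/(2*(-2/m - m/5)*(-2 - 2/m - m/5)) (N(m) = 1/(2*(-2/m - m/5)*(-2 + (-2/m - m/5))/3) = 1/(2*(-2/m - m/5)*(-2 - 2/m - m/5)/3) = 3/(2*(-2/m - m/5)*(-2 - 2/m - m/5)))
(5*(-25))*64 + N(-6) = (5*(-25))*64 + (75/2)*(-6)²/((10 + (-6)²)*(10 - 6*(10 - 6))) = -125*64 + (75/2)*36/((10 + 36)*(10 - 6*4)) = -8000 + (75/2)*36/(46*(10 - 24)) = -8000 + (75/2)*36*(1/46)/(-14) = -8000 + (75/2)*36*(1/46)*(-1/14) = -8000 - 675/322 = -2576675/322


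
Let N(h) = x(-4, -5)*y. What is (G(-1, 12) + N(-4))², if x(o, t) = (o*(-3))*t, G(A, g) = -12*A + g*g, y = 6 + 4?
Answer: 197136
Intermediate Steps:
y = 10
G(A, g) = g² - 12*A (G(A, g) = -12*A + g² = g² - 12*A)
x(o, t) = -3*o*t (x(o, t) = (-3*o)*t = -3*o*t)
N(h) = -600 (N(h) = -3*(-4)*(-5)*10 = -60*10 = -600)
(G(-1, 12) + N(-4))² = ((12² - 12*(-1)) - 600)² = ((144 + 12) - 600)² = (156 - 600)² = (-444)² = 197136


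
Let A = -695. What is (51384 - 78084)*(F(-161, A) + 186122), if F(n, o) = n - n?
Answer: -4969457400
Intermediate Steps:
F(n, o) = 0
(51384 - 78084)*(F(-161, A) + 186122) = (51384 - 78084)*(0 + 186122) = -26700*186122 = -4969457400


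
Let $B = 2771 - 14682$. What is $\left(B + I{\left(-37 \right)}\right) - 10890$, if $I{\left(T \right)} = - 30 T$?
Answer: $-21691$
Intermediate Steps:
$B = -11911$ ($B = 2771 - 14682 = -11911$)
$\left(B + I{\left(-37 \right)}\right) - 10890 = \left(-11911 - -1110\right) - 10890 = \left(-11911 + 1110\right) - 10890 = -10801 - 10890 = -21691$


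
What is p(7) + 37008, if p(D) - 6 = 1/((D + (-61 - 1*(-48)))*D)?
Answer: 1554587/42 ≈ 37014.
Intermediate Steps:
p(D) = 6 + 1/(D*(-13 + D)) (p(D) = 6 + 1/((D + (-61 - 1*(-48)))*D) = 6 + 1/((D + (-61 + 48))*D) = 6 + 1/((D - 13)*D) = 6 + 1/((-13 + D)*D) = 6 + 1/(D*(-13 + D)))
p(7) + 37008 = (1 - 78*7 + 6*7²)/(7*(-13 + 7)) + 37008 = (⅐)*(1 - 546 + 6*49)/(-6) + 37008 = (⅐)*(-⅙)*(1 - 546 + 294) + 37008 = (⅐)*(-⅙)*(-251) + 37008 = 251/42 + 37008 = 1554587/42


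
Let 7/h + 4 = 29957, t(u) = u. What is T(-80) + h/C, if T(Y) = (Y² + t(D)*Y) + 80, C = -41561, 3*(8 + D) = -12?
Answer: 1323126021359/177839519 ≈ 7440.0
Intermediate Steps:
D = -12 (D = -8 + (⅓)*(-12) = -8 - 4 = -12)
h = 1/4279 (h = 7/(-4 + 29957) = 7/29953 = 7*(1/29953) = 1/4279 ≈ 0.00023370)
T(Y) = 80 + Y² - 12*Y (T(Y) = (Y² - 12*Y) + 80 = 80 + Y² - 12*Y)
T(-80) + h/C = (80 + (-80)² - 12*(-80)) + (1/4279)/(-41561) = (80 + 6400 + 960) + (1/4279)*(-1/41561) = 7440 - 1/177839519 = 1323126021359/177839519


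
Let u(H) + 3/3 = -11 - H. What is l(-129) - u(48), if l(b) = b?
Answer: -69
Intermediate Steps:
u(H) = -12 - H (u(H) = -1 + (-11 - H) = -12 - H)
l(-129) - u(48) = -129 - (-12 - 1*48) = -129 - (-12 - 48) = -129 - 1*(-60) = -129 + 60 = -69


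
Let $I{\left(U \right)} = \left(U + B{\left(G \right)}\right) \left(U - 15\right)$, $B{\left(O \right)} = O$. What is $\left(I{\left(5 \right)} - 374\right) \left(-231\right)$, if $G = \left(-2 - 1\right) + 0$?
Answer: $91014$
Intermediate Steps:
$G = -3$ ($G = -3 + 0 = -3$)
$I{\left(U \right)} = \left(-15 + U\right) \left(-3 + U\right)$ ($I{\left(U \right)} = \left(U - 3\right) \left(U - 15\right) = \left(-3 + U\right) \left(-15 + U\right) = \left(-15 + U\right) \left(-3 + U\right)$)
$\left(I{\left(5 \right)} - 374\right) \left(-231\right) = \left(\left(45 + 5^{2} - 90\right) - 374\right) \left(-231\right) = \left(\left(45 + 25 - 90\right) - 374\right) \left(-231\right) = \left(-20 - 374\right) \left(-231\right) = \left(-394\right) \left(-231\right) = 91014$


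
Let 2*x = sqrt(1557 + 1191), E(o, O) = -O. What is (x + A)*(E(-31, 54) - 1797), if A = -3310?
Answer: 6126810 - 1851*sqrt(687) ≈ 6.0783e+6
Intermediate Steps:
x = sqrt(687) (x = sqrt(1557 + 1191)/2 = sqrt(2748)/2 = (2*sqrt(687))/2 = sqrt(687) ≈ 26.211)
(x + A)*(E(-31, 54) - 1797) = (sqrt(687) - 3310)*(-1*54 - 1797) = (-3310 + sqrt(687))*(-54 - 1797) = (-3310 + sqrt(687))*(-1851) = 6126810 - 1851*sqrt(687)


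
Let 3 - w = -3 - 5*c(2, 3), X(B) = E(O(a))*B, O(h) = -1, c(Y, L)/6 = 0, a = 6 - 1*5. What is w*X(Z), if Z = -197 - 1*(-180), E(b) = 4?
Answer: -408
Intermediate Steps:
a = 1 (a = 6 - 5 = 1)
c(Y, L) = 0 (c(Y, L) = 6*0 = 0)
Z = -17 (Z = -197 + 180 = -17)
X(B) = 4*B
w = 6 (w = 3 - (-3 - 5*0) = 3 - (-3 + 0) = 3 - 1*(-3) = 3 + 3 = 6)
w*X(Z) = 6*(4*(-17)) = 6*(-68) = -408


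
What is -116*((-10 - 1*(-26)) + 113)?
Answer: -14964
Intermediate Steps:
-116*((-10 - 1*(-26)) + 113) = -116*((-10 + 26) + 113) = -116*(16 + 113) = -116*129 = -14964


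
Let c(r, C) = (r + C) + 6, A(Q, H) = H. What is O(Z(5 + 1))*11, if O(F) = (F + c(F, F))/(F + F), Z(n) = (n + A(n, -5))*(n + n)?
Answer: 77/4 ≈ 19.250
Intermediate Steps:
c(r, C) = 6 + C + r (c(r, C) = (C + r) + 6 = 6 + C + r)
Z(n) = 2*n*(-5 + n) (Z(n) = (n - 5)*(n + n) = (-5 + n)*(2*n) = 2*n*(-5 + n))
O(F) = (6 + 3*F)/(2*F) (O(F) = (F + (6 + F + F))/(F + F) = (F + (6 + 2*F))/((2*F)) = (6 + 3*F)*(1/(2*F)) = (6 + 3*F)/(2*F))
O(Z(5 + 1))*11 = (3/2 + 3/((2*(5 + 1)*(-5 + (5 + 1)))))*11 = (3/2 + 3/((2*6*(-5 + 6))))*11 = (3/2 + 3/((2*6*1)))*11 = (3/2 + 3/12)*11 = (3/2 + 3*(1/12))*11 = (3/2 + ¼)*11 = (7/4)*11 = 77/4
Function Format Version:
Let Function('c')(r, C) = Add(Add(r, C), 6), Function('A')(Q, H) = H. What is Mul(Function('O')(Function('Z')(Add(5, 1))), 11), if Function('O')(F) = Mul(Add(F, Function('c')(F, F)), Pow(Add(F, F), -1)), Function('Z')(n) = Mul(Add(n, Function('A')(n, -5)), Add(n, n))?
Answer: Rational(77, 4) ≈ 19.250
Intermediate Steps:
Function('c')(r, C) = Add(6, C, r) (Function('c')(r, C) = Add(Add(C, r), 6) = Add(6, C, r))
Function('Z')(n) = Mul(2, n, Add(-5, n)) (Function('Z')(n) = Mul(Add(n, -5), Add(n, n)) = Mul(Add(-5, n), Mul(2, n)) = Mul(2, n, Add(-5, n)))
Function('O')(F) = Mul(Rational(1, 2), Pow(F, -1), Add(6, Mul(3, F))) (Function('O')(F) = Mul(Add(F, Add(6, F, F)), Pow(Add(F, F), -1)) = Mul(Add(F, Add(6, Mul(2, F))), Pow(Mul(2, F), -1)) = Mul(Add(6, Mul(3, F)), Mul(Rational(1, 2), Pow(F, -1))) = Mul(Rational(1, 2), Pow(F, -1), Add(6, Mul(3, F))))
Mul(Function('O')(Function('Z')(Add(5, 1))), 11) = Mul(Add(Rational(3, 2), Mul(3, Pow(Mul(2, Add(5, 1), Add(-5, Add(5, 1))), -1))), 11) = Mul(Add(Rational(3, 2), Mul(3, Pow(Mul(2, 6, Add(-5, 6)), -1))), 11) = Mul(Add(Rational(3, 2), Mul(3, Pow(Mul(2, 6, 1), -1))), 11) = Mul(Add(Rational(3, 2), Mul(3, Pow(12, -1))), 11) = Mul(Add(Rational(3, 2), Mul(3, Rational(1, 12))), 11) = Mul(Add(Rational(3, 2), Rational(1, 4)), 11) = Mul(Rational(7, 4), 11) = Rational(77, 4)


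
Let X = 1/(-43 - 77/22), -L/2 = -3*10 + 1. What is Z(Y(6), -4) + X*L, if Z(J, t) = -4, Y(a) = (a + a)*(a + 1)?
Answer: -488/93 ≈ -5.2473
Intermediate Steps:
Y(a) = 2*a*(1 + a) (Y(a) = (2*a)*(1 + a) = 2*a*(1 + a))
L = 58 (L = -2*(-3*10 + 1) = -2*(-30 + 1) = -2*(-29) = 58)
X = -2/93 (X = 1/(-43 - 77*1/22) = 1/(-43 - 7/2) = 1/(-93/2) = -2/93 ≈ -0.021505)
Z(Y(6), -4) + X*L = -4 - 2/93*58 = -4 - 116/93 = -488/93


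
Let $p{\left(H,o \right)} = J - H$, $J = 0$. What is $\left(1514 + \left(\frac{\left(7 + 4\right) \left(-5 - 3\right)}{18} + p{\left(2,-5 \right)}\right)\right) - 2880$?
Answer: $- \frac{12356}{9} \approx -1372.9$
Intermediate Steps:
$p{\left(H,o \right)} = - H$ ($p{\left(H,o \right)} = 0 - H = - H$)
$\left(1514 + \left(\frac{\left(7 + 4\right) \left(-5 - 3\right)}{18} + p{\left(2,-5 \right)}\right)\right) - 2880 = \left(1514 + \left(\frac{\left(7 + 4\right) \left(-5 - 3\right)}{18} - 2\right)\right) - 2880 = \left(1514 + \left(11 \left(-8\right) \frac{1}{18} - 2\right)\right) - 2880 = \left(1514 - \frac{62}{9}\right) - 2880 = \frac{13564}{9} - 2880 = - \frac{12356}{9}$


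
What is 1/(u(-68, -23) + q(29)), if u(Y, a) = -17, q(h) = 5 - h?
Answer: -1/41 ≈ -0.024390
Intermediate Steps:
1/(u(-68, -23) + q(29)) = 1/(-17 + (5 - 1*29)) = 1/(-17 + (5 - 29)) = 1/(-17 - 24) = 1/(-41) = -1/41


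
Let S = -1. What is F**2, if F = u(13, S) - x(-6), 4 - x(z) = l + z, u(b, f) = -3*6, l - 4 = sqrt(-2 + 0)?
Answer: (24 - I*sqrt(2))**2 ≈ 574.0 - 67.882*I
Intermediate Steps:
l = 4 + I*sqrt(2) (l = 4 + sqrt(-2 + 0) = 4 + sqrt(-2) = 4 + I*sqrt(2) ≈ 4.0 + 1.4142*I)
u(b, f) = -18
x(z) = -z - I*sqrt(2) (x(z) = 4 - ((4 + I*sqrt(2)) + z) = 4 - (4 + z + I*sqrt(2)) = 4 + (-4 - z - I*sqrt(2)) = -z - I*sqrt(2))
F = -24 + I*sqrt(2) (F = -18 - (-1*(-6) - I*sqrt(2)) = -18 - (6 - I*sqrt(2)) = -18 + (-6 + I*sqrt(2)) = -24 + I*sqrt(2) ≈ -24.0 + 1.4142*I)
F**2 = (-24 + I*sqrt(2))**2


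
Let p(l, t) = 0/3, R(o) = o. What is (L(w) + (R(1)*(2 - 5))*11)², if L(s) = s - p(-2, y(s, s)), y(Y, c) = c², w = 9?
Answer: 576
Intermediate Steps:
p(l, t) = 0 (p(l, t) = 0*(⅓) = 0)
L(s) = s (L(s) = s - 1*0 = s + 0 = s)
(L(w) + (R(1)*(2 - 5))*11)² = (9 + (1*(2 - 5))*11)² = (9 + (1*(-3))*11)² = (9 - 3*11)² = (9 - 33)² = (-24)² = 576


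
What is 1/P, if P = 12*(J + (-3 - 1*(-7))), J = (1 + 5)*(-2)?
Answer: -1/96 ≈ -0.010417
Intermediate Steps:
J = -12 (J = 6*(-2) = -12)
P = -96 (P = 12*(-12 + (-3 - 1*(-7))) = 12*(-12 + (-3 + 7)) = 12*(-12 + 4) = 12*(-8) = -96)
1/P = 1/(-96) = -1/96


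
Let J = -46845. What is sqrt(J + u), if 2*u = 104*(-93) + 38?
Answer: I*sqrt(51662) ≈ 227.29*I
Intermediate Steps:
u = -4817 (u = (104*(-93) + 38)/2 = (-9672 + 38)/2 = (1/2)*(-9634) = -4817)
sqrt(J + u) = sqrt(-46845 - 4817) = sqrt(-51662) = I*sqrt(51662)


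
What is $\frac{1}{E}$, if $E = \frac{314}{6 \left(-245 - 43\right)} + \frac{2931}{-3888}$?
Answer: $- \frac{2592}{2425} \approx -1.0689$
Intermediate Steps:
$E = - \frac{2425}{2592}$ ($E = \frac{314}{6 \left(-245 - 43\right)} + 2931 \left(- \frac{1}{3888}\right) = \frac{314}{6 \left(-288\right)} - \frac{977}{1296} = \frac{314}{-1728} - \frac{977}{1296} = 314 \left(- \frac{1}{1728}\right) - \frac{977}{1296} = - \frac{157}{864} - \frac{977}{1296} = - \frac{2425}{2592} \approx -0.93557$)
$\frac{1}{E} = \frac{1}{- \frac{2425}{2592}} = - \frac{2592}{2425}$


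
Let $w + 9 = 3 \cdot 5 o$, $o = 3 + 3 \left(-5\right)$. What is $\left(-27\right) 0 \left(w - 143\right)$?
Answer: $0$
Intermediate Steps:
$o = -12$ ($o = 3 - 15 = -12$)
$w = -189$ ($w = -9 + 3 \cdot 5 \left(-12\right) = -9 + 15 \left(-12\right) = -9 - 180 = -189$)
$\left(-27\right) 0 \left(w - 143\right) = \left(-27\right) 0 \left(-189 - 143\right) = 0 \left(-332\right) = 0$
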